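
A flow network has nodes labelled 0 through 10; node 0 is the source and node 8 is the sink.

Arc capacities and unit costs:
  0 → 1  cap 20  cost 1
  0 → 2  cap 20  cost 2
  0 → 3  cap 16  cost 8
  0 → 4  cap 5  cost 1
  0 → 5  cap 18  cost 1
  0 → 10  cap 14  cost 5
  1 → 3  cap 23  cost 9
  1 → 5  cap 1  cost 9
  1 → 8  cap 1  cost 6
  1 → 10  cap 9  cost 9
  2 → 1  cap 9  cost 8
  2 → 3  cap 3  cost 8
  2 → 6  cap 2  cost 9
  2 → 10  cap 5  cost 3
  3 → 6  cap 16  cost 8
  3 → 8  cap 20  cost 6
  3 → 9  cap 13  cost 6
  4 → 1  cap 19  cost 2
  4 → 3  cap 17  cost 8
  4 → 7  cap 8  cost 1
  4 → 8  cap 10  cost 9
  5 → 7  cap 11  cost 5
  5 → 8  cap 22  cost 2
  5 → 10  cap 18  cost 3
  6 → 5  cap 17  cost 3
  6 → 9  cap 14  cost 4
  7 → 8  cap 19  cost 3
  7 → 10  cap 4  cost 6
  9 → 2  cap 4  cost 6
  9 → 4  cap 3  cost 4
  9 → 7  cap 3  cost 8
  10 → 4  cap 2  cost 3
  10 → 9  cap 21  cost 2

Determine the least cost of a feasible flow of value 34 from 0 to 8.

shortest-cost path #1: 0→5→8 push 18 @ unit cost 3 (adds 54)
shortest-cost path #2: 0→4→7→8 push 5 @ unit cost 5 (adds 25)
shortest-cost path #3: 0→1→8 push 1 @ unit cost 7 (adds 7)
shortest-cost path #4: 0→1→5→8 push 1 @ unit cost 12 (adds 12)
shortest-cost path #5: 0→10→4→7→8 push 2 @ unit cost 12 (adds 24)
shortest-cost path #6: 0→3→8 push 7 @ unit cost 14 (adds 98)
total cost = 220

Minimum cost for 34 units: 220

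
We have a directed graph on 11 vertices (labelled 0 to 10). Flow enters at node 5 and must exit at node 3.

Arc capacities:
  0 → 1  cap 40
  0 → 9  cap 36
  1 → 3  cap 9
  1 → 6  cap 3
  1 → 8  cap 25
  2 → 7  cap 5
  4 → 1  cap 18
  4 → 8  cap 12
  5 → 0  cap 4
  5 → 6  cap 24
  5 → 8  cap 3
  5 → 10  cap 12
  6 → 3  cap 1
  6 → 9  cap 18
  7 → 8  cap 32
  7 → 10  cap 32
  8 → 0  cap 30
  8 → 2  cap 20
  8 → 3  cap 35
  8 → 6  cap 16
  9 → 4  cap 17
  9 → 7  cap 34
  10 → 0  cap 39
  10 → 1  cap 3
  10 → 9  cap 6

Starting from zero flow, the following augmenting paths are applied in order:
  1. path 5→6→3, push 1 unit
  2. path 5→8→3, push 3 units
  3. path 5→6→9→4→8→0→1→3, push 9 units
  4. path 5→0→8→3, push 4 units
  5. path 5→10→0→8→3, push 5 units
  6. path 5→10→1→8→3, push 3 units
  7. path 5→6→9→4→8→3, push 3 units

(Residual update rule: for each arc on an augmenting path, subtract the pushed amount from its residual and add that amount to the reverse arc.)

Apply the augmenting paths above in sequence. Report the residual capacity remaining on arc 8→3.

after path 1 (5→6→3, push 1): res(8,3)=35
after path 2 (5→8→3, push 3): res(8,3)=32
after path 3 (5→6→9→4→8→0→1→3, push 9): res(8,3)=32
after path 4 (5→0→8→3, push 4): res(8,3)=28
after path 5 (5→10→0→8→3, push 5): res(8,3)=23
after path 6 (5→10→1→8→3, push 3): res(8,3)=20
after path 7 (5→6→9→4→8→3, push 3): res(8,3)=17

Residual capacity of (8,3): 17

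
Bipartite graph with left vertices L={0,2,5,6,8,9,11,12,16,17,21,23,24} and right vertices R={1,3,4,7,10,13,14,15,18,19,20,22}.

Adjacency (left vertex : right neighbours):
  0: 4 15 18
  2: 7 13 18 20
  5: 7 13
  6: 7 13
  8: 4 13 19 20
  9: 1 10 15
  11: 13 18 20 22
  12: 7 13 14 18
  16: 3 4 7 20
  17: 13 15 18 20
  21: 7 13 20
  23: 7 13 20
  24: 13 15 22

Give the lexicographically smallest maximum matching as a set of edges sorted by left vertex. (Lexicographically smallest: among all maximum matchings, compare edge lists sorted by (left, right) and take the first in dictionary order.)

Lex-smallest maximum matching: {(0,4), (2,7), (5,13), (8,19), (9,1), (11,18), (12,14), (16,3), (17,15), (21,20), (24,22)}

|M| = 11 (so the lex-smallest maximum matching has 11 edges)
process left vertices in ascending order; for each, take the smallest-labelled available neighbour that still permits 11 edges overall, or leave it unmatched if none does
lex-smallest matching: {0-4, 2-7, 5-13, 8-19, 9-1, 11-18, 12-14, 16-3, 17-15, 21-20, 24-22}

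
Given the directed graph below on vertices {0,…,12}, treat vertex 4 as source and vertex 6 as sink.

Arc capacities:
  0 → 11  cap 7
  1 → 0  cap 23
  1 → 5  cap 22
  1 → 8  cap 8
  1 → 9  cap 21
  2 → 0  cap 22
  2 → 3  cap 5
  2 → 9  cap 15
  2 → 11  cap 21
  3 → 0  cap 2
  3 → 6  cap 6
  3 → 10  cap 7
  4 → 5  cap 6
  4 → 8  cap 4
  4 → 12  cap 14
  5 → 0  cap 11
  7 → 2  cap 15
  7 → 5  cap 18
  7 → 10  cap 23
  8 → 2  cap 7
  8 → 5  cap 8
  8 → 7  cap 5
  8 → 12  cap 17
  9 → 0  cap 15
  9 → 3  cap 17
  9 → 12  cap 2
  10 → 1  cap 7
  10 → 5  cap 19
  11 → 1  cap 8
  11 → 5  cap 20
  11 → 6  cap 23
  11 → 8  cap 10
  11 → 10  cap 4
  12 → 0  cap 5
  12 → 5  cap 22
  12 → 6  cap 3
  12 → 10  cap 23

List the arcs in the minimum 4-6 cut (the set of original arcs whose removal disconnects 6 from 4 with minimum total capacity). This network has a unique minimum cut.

augment #1: 4→12→6 push 3
augment #2: 4→5→0→11→6 push 6
augment #3: 4→8→2→3→6 push 4
augment #4: 4→12→0→11→6 push 1
augment #5: 4→12→10→1→9→3→6 push 2
augment #6: 4→12→10→1→8→2→11→6 push 3
augment #7: 4→12→10→1→8→7→2→11→6 push 2
max flow = 21; residual-reachable set from 4 gives S-side
cut edges (S→T): {(0,11), (4,8), (10,1), (12,6)} total cap 21

Min-cut arcs: {(0,11), (4,8), (10,1), (12,6)} (total capacity 21)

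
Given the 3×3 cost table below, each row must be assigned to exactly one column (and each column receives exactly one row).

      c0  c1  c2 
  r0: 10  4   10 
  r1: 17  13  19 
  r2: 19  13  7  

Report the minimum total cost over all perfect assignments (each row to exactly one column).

Minimum assignment cost: 28

optimal assignment: row0→col1 (cost 4), row1→col0 (cost 17), row2→col2 (cost 7)
total = 4 + 17 + 7 = 28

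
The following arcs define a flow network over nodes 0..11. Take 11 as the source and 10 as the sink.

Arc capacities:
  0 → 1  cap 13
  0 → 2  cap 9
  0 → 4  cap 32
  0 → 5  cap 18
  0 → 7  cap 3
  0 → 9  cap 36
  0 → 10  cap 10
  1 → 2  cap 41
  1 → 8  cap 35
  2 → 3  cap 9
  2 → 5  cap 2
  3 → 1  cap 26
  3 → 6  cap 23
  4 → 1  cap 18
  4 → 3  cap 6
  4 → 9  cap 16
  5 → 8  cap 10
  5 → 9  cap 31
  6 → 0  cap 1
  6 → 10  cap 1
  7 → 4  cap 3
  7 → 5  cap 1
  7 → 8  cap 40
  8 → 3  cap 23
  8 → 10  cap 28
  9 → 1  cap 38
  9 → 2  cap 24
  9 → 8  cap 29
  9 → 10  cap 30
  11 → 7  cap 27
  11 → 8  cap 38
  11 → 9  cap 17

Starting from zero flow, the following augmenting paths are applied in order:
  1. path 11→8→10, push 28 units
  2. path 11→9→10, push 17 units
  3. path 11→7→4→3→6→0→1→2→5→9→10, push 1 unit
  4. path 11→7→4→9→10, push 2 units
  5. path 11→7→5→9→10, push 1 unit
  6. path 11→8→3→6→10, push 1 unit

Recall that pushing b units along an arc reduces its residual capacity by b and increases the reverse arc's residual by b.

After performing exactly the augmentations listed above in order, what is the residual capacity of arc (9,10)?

after path 1 (11→8→10, push 28): res(9,10)=30
after path 2 (11→9→10, push 17): res(9,10)=13
after path 3 (11→7→4→3→6→0→1→2→5→9→10, push 1): res(9,10)=12
after path 4 (11→7→4→9→10, push 2): res(9,10)=10
after path 5 (11→7→5→9→10, push 1): res(9,10)=9
after path 6 (11→8→3→6→10, push 1): res(9,10)=9

Residual capacity of (9,10): 9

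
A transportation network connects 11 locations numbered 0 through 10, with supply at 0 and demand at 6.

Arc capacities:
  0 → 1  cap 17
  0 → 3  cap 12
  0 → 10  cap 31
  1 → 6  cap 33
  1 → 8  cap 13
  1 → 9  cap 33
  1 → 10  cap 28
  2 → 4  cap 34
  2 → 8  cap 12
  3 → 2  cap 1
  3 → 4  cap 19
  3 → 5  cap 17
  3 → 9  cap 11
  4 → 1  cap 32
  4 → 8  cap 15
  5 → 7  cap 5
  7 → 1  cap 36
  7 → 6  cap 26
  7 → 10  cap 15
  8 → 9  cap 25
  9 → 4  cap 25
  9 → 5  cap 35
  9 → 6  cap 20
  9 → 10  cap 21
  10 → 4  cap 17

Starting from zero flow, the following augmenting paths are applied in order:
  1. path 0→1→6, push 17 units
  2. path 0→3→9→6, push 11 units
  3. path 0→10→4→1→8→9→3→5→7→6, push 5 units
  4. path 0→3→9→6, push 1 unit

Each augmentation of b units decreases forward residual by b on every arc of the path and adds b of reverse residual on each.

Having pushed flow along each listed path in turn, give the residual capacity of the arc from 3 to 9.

Residual capacity of (3,9): 4

after path 1 (0→1→6, push 17): res(3,9)=11
after path 2 (0→3→9→6, push 11): res(3,9)=0
after path 3 (0→10→4→1→8→9→3→5→7→6, push 5): res(3,9)=5
after path 4 (0→3→9→6, push 1): res(3,9)=4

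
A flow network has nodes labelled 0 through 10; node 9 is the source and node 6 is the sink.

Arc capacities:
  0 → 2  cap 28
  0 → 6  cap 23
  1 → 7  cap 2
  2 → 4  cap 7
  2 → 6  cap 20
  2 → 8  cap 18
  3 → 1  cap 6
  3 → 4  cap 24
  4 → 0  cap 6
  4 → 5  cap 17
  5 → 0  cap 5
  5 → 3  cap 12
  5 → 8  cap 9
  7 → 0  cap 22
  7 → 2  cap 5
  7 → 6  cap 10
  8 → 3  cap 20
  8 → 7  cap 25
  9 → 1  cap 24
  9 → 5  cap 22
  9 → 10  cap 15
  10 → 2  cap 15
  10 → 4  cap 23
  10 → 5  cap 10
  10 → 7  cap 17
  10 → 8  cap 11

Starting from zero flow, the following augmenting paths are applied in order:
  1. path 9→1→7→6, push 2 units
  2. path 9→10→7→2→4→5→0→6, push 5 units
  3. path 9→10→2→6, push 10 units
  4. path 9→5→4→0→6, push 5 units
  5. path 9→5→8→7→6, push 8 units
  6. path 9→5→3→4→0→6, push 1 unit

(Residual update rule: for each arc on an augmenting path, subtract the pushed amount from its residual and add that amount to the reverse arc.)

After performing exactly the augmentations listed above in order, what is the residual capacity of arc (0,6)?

after path 1 (9→1→7→6, push 2): res(0,6)=23
after path 2 (9→10→7→2→4→5→0→6, push 5): res(0,6)=18
after path 3 (9→10→2→6, push 10): res(0,6)=18
after path 4 (9→5→4→0→6, push 5): res(0,6)=13
after path 5 (9→5→8→7→6, push 8): res(0,6)=13
after path 6 (9→5→3→4→0→6, push 1): res(0,6)=12

Residual capacity of (0,6): 12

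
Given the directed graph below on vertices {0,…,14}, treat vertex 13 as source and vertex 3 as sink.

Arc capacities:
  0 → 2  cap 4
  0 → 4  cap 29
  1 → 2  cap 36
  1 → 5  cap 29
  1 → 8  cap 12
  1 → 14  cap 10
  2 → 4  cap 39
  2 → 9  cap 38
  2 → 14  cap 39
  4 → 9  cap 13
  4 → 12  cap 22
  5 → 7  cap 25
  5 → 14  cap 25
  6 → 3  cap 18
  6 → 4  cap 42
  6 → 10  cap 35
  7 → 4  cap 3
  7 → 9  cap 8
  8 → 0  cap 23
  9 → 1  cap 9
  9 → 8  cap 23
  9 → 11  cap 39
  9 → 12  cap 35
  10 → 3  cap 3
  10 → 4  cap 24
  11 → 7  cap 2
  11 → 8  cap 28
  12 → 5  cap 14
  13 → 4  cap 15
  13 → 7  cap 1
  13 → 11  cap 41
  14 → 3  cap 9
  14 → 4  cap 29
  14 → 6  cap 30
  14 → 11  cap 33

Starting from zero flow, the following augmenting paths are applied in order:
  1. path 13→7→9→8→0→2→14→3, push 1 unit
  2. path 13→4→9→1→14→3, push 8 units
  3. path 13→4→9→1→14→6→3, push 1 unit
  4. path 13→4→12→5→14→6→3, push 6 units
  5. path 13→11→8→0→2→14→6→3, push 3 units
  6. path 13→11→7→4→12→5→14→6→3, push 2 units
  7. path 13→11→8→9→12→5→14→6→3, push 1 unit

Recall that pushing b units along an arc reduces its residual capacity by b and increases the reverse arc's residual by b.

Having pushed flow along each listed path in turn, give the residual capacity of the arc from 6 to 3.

Residual capacity of (6,3): 5

after path 1 (13→7→9→8→0→2→14→3, push 1): res(6,3)=18
after path 2 (13→4→9→1→14→3, push 8): res(6,3)=18
after path 3 (13→4→9→1→14→6→3, push 1): res(6,3)=17
after path 4 (13→4→12→5→14→6→3, push 6): res(6,3)=11
after path 5 (13→11→8→0→2→14→6→3, push 3): res(6,3)=8
after path 6 (13→11→7→4→12→5→14→6→3, push 2): res(6,3)=6
after path 7 (13→11→8→9→12→5→14→6→3, push 1): res(6,3)=5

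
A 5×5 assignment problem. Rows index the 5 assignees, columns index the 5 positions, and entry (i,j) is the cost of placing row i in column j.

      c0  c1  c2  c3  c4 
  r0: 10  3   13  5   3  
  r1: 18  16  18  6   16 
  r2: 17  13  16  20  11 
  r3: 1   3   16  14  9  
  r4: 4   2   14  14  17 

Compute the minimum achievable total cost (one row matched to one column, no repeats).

optimal assignment: row0→col4 (cost 3), row1→col3 (cost 6), row2→col2 (cost 16), row3→col0 (cost 1), row4→col1 (cost 2)
total = 3 + 6 + 16 + 1 + 2 = 28

Minimum assignment cost: 28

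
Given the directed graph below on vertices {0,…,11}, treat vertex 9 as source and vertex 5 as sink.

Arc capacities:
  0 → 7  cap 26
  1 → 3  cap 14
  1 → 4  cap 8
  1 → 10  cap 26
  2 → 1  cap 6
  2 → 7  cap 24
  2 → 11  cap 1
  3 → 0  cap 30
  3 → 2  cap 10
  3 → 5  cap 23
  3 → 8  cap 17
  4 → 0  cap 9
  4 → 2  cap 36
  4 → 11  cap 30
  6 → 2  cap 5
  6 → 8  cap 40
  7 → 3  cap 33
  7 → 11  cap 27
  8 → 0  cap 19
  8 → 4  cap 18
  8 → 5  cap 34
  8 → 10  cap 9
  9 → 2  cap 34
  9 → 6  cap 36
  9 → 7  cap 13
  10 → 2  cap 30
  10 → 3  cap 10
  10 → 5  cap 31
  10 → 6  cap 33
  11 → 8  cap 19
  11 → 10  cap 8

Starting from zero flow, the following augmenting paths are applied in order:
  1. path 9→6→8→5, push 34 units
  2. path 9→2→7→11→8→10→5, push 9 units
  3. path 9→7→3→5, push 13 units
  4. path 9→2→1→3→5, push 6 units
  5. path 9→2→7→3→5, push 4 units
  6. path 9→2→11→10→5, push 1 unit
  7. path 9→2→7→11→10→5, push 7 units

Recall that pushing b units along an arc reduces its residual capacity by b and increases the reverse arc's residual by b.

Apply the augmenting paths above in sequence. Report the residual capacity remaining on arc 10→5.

Residual capacity of (10,5): 14

after path 1 (9→6→8→5, push 34): res(10,5)=31
after path 2 (9→2→7→11→8→10→5, push 9): res(10,5)=22
after path 3 (9→7→3→5, push 13): res(10,5)=22
after path 4 (9→2→1→3→5, push 6): res(10,5)=22
after path 5 (9→2→7→3→5, push 4): res(10,5)=22
after path 6 (9→2→11→10→5, push 1): res(10,5)=21
after path 7 (9→2→7→11→10→5, push 7): res(10,5)=14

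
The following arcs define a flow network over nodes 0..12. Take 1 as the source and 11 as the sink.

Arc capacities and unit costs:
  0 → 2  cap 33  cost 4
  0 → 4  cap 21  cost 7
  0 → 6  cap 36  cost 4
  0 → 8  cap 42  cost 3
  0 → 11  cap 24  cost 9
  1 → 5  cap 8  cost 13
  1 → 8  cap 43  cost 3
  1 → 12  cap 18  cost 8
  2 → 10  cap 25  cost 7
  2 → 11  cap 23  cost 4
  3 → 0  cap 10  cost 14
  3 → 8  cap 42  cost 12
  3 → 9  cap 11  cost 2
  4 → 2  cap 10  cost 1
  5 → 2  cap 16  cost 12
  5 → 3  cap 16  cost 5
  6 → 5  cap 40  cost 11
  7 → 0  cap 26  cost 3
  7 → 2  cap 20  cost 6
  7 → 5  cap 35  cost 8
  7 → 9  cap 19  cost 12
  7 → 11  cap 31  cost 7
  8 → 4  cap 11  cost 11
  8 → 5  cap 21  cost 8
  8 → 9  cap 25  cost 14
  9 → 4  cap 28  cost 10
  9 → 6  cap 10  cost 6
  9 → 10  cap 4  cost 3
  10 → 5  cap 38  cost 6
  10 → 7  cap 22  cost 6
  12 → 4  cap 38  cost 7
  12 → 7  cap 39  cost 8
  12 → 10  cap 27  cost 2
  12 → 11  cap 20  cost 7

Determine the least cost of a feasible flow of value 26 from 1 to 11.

Minimum cost for 26 units: 422

shortest-cost path #1: 1→12→11 push 18 @ unit cost 15 (adds 270)
shortest-cost path #2: 1→8→4→2→11 push 8 @ unit cost 19 (adds 152)
total cost = 422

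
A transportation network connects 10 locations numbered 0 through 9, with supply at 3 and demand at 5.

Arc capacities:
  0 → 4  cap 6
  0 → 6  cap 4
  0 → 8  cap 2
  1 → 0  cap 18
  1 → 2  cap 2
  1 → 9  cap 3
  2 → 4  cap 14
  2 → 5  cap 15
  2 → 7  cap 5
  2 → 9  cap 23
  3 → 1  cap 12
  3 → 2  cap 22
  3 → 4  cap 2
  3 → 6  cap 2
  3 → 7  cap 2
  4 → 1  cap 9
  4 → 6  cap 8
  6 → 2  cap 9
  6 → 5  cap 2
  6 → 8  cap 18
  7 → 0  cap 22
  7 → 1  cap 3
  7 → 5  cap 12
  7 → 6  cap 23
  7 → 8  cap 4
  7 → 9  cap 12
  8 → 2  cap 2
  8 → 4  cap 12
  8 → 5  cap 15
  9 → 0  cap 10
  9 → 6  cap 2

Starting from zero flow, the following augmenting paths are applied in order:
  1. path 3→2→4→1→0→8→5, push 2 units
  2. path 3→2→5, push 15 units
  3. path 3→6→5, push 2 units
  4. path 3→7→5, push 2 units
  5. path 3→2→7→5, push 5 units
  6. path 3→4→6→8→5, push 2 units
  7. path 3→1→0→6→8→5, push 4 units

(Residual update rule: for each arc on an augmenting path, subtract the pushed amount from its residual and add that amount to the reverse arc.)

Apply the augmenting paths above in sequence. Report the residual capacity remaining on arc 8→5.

Residual capacity of (8,5): 7

after path 1 (3→2→4→1→0→8→5, push 2): res(8,5)=13
after path 2 (3→2→5, push 15): res(8,5)=13
after path 3 (3→6→5, push 2): res(8,5)=13
after path 4 (3→7→5, push 2): res(8,5)=13
after path 5 (3→2→7→5, push 5): res(8,5)=13
after path 6 (3→4→6→8→5, push 2): res(8,5)=11
after path 7 (3→1→0→6→8→5, push 4): res(8,5)=7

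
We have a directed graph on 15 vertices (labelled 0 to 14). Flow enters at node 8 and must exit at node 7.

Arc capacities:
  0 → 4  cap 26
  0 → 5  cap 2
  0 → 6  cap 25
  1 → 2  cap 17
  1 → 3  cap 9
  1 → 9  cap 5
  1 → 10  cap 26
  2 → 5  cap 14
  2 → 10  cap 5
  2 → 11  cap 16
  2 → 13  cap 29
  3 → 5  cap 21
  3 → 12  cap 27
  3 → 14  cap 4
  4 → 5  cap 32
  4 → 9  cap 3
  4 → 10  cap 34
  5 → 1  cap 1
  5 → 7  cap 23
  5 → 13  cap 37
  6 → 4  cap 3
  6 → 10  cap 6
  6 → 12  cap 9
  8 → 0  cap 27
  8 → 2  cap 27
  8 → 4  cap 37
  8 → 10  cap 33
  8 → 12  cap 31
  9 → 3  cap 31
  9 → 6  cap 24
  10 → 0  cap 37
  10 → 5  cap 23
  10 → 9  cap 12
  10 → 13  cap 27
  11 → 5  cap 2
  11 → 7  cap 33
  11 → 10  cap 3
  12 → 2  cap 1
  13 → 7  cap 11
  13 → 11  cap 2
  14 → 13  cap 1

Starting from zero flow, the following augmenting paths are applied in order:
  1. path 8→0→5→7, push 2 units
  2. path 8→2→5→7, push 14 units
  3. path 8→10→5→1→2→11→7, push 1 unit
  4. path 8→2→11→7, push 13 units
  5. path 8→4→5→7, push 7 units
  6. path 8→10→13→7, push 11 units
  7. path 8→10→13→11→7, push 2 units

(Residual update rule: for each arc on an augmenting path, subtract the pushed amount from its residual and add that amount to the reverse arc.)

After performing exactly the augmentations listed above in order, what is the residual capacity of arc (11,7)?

Residual capacity of (11,7): 17

after path 1 (8→0→5→7, push 2): res(11,7)=33
after path 2 (8→2→5→7, push 14): res(11,7)=33
after path 3 (8→10→5→1→2→11→7, push 1): res(11,7)=32
after path 4 (8→2→11→7, push 13): res(11,7)=19
after path 5 (8→4→5→7, push 7): res(11,7)=19
after path 6 (8→10→13→7, push 11): res(11,7)=19
after path 7 (8→10→13→11→7, push 2): res(11,7)=17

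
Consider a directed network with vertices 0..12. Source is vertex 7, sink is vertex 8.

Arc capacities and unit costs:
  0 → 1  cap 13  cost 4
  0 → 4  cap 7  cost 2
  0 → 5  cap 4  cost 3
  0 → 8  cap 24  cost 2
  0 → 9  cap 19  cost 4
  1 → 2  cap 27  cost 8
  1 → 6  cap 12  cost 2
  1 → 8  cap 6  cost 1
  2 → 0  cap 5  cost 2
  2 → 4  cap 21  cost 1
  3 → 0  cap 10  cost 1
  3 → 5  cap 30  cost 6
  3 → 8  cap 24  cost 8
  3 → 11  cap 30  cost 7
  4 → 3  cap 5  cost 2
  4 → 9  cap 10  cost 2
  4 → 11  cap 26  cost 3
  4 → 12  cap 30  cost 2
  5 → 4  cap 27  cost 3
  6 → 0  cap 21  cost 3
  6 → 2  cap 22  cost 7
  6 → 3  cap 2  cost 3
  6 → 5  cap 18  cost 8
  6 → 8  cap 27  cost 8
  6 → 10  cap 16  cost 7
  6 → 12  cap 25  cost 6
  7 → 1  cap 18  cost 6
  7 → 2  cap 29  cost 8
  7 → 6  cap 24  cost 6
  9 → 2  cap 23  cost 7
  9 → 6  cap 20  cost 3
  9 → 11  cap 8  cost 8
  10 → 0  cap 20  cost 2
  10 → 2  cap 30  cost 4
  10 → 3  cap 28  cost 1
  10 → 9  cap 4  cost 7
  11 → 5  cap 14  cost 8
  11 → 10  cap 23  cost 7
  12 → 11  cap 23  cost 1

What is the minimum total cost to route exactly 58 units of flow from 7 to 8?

Minimum cost for 58 units: 792

shortest-cost path #1: 7→1→8 push 6 @ unit cost 7 (adds 42)
shortest-cost path #2: 7→6→0→8 push 21 @ unit cost 11 (adds 231)
shortest-cost path #3: 7→2→0→8 push 3 @ unit cost 12 (adds 36)
shortest-cost path #4: 7→6→8 push 3 @ unit cost 14 (adds 42)
shortest-cost path #5: 7→2→0→6→8 push 2 @ unit cost 15 (adds 30)
shortest-cost path #6: 7→1→6→8 push 12 @ unit cost 16 (adds 192)
shortest-cost path #7: 7→2→4→3→0→6→8 push 5 @ unit cost 17 (adds 85)
shortest-cost path #8: 7→2→4→9→6→8 push 5 @ unit cost 22 (adds 110)
shortest-cost path #9: 7→2→4→9→6→0→3→8 push 1 @ unit cost 24 (adds 24)
total cost = 792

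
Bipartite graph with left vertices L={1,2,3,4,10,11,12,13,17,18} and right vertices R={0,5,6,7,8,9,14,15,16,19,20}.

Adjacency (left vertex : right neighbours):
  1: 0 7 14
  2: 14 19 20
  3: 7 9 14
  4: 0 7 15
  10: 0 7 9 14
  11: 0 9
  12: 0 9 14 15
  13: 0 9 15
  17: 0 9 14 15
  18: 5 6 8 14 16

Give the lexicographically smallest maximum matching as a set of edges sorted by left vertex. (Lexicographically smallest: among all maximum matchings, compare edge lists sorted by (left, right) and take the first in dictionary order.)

|M| = 7 (so the lex-smallest maximum matching has 7 edges)
process left vertices in ascending order; for each, take the smallest-labelled available neighbour that still permits 7 edges overall, or leave it unmatched if none does
lex-smallest matching: {1-0, 2-19, 3-7, 4-15, 10-9, 12-14, 18-5}

Lex-smallest maximum matching: {(1,0), (2,19), (3,7), (4,15), (10,9), (12,14), (18,5)}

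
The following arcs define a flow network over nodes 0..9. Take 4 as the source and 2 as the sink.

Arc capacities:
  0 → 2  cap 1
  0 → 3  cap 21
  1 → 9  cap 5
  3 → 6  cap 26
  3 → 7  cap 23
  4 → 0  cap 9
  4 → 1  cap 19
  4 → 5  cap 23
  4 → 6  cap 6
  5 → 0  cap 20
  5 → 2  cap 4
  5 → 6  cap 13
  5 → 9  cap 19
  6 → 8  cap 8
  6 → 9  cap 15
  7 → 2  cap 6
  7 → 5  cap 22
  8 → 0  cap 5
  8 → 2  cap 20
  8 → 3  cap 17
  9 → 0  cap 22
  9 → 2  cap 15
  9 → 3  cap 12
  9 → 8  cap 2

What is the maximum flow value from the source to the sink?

Maximum flow value: 36

augment #1: 4→0→2 bottleneck 1, total now 1
augment #2: 4→5→2 bottleneck 4, total now 5
augment #3: 4→1→9→2 bottleneck 5, total now 10
augment #4: 4→5→9→2 bottleneck 10, total now 20
augment #5: 4→6→8→2 bottleneck 6, total now 26
augment #6: 4→0→3→7→2 bottleneck 6, total now 32
augment #7: 4→5→6→8→2 bottleneck 2, total now 34
augment #8: 4→5→9→8→2 bottleneck 2, total now 36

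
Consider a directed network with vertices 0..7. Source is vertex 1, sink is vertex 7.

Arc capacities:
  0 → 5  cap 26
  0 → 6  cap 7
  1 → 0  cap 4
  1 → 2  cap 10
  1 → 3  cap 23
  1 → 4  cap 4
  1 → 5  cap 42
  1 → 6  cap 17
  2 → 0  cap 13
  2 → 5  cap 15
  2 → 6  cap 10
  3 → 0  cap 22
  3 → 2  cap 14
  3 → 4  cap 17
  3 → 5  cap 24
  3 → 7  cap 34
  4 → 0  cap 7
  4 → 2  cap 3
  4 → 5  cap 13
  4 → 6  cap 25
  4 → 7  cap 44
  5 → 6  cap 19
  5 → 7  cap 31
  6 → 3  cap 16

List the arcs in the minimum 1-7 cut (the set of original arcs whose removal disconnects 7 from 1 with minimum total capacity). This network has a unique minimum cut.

augment #1: 1→3→7 push 23
augment #2: 1→4→7 push 4
augment #3: 1→5→7 push 31
augment #4: 1→6→3→7 push 11
augment #5: 1→6→3→4→7 push 5
max flow = 74; residual-reachable set from 1 gives S-side
cut edges (S→T): {(1,3), (1,4), (5,7), (6,3)} total cap 74

Min-cut arcs: {(1,3), (1,4), (5,7), (6,3)} (total capacity 74)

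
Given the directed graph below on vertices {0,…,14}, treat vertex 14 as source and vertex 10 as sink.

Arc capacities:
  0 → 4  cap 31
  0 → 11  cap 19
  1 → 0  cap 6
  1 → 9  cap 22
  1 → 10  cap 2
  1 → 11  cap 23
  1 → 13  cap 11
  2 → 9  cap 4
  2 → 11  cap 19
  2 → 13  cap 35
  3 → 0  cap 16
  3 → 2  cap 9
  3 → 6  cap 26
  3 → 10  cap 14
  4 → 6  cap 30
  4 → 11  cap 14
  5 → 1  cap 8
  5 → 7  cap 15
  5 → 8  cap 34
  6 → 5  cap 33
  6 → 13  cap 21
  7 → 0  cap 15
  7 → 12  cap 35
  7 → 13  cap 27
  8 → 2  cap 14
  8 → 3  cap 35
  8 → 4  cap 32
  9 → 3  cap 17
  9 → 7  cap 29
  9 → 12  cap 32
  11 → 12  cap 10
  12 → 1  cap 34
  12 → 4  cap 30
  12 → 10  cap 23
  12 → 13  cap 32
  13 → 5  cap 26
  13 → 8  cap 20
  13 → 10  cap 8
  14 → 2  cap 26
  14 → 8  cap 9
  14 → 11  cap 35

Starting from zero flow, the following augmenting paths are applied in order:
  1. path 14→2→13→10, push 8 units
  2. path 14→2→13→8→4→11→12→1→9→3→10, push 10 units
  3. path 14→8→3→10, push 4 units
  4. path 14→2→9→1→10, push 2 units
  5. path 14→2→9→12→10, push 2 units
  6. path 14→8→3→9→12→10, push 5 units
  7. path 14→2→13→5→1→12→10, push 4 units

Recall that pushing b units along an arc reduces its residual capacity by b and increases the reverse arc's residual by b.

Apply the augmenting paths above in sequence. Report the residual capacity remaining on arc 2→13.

Residual capacity of (2,13): 13

after path 1 (14→2→13→10, push 8): res(2,13)=27
after path 2 (14→2→13→8→4→11→12→1→9→3→10, push 10): res(2,13)=17
after path 3 (14→8→3→10, push 4): res(2,13)=17
after path 4 (14→2→9→1→10, push 2): res(2,13)=17
after path 5 (14→2→9→12→10, push 2): res(2,13)=17
after path 6 (14→8→3→9→12→10, push 5): res(2,13)=17
after path 7 (14→2→13→5→1→12→10, push 4): res(2,13)=13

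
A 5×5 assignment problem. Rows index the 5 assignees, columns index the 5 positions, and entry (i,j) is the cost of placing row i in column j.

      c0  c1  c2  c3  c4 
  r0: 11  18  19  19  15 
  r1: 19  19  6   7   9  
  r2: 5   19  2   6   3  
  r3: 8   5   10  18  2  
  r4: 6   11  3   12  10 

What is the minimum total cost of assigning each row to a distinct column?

optimal assignment: row0→col0 (cost 11), row1→col3 (cost 7), row2→col4 (cost 3), row3→col1 (cost 5), row4→col2 (cost 3)
total = 11 + 7 + 3 + 5 + 3 = 29

Minimum assignment cost: 29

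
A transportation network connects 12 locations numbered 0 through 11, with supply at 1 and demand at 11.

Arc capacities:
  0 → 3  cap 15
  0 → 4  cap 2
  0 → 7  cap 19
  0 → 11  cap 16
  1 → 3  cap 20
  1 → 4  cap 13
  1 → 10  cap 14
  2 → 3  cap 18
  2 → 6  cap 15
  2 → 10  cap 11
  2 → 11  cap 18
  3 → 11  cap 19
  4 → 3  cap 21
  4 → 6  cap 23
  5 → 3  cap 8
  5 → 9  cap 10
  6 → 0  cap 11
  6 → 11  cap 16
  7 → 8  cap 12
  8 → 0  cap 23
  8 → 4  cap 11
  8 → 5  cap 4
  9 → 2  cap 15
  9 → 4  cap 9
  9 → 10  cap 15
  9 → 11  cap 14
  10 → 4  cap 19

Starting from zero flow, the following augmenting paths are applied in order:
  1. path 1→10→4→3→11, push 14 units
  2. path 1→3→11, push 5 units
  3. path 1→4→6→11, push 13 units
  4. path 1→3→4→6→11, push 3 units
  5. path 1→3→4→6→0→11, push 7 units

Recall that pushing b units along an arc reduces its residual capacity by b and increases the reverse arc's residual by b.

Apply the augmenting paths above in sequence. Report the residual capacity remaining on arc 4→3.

after path 1 (1→10→4→3→11, push 14): res(4,3)=7
after path 2 (1→3→11, push 5): res(4,3)=7
after path 3 (1→4→6→11, push 13): res(4,3)=7
after path 4 (1→3→4→6→11, push 3): res(4,3)=10
after path 5 (1→3→4→6→0→11, push 7): res(4,3)=17

Residual capacity of (4,3): 17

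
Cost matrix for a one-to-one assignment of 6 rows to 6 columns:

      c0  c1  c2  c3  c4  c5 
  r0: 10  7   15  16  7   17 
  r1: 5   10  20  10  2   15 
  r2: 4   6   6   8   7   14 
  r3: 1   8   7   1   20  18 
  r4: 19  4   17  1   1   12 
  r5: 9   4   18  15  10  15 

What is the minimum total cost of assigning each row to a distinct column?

optimal assignment: row0→col5 (cost 17), row1→col4 (cost 2), row2→col2 (cost 6), row3→col0 (cost 1), row4→col3 (cost 1), row5→col1 (cost 4)
total = 17 + 2 + 6 + 1 + 1 + 4 = 31

Minimum assignment cost: 31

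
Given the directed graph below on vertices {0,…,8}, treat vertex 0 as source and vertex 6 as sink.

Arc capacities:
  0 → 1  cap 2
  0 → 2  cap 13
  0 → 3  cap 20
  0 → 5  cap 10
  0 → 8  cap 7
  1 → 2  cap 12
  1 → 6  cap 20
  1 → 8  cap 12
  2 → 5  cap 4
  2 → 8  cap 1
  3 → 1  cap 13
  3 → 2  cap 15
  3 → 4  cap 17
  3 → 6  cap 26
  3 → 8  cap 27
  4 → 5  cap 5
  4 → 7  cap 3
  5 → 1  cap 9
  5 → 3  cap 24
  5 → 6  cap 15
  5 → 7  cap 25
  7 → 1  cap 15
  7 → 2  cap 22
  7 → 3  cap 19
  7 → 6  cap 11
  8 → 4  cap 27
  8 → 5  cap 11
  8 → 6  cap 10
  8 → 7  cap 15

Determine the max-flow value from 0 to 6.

Maximum flow value: 44

augment #1: 0→1→6 bottleneck 2, total now 2
augment #2: 0→3→6 bottleneck 20, total now 22
augment #3: 0→5→6 bottleneck 10, total now 32
augment #4: 0→8→6 bottleneck 7, total now 39
augment #5: 0→2→5→6 bottleneck 4, total now 43
augment #6: 0→2→8→6 bottleneck 1, total now 44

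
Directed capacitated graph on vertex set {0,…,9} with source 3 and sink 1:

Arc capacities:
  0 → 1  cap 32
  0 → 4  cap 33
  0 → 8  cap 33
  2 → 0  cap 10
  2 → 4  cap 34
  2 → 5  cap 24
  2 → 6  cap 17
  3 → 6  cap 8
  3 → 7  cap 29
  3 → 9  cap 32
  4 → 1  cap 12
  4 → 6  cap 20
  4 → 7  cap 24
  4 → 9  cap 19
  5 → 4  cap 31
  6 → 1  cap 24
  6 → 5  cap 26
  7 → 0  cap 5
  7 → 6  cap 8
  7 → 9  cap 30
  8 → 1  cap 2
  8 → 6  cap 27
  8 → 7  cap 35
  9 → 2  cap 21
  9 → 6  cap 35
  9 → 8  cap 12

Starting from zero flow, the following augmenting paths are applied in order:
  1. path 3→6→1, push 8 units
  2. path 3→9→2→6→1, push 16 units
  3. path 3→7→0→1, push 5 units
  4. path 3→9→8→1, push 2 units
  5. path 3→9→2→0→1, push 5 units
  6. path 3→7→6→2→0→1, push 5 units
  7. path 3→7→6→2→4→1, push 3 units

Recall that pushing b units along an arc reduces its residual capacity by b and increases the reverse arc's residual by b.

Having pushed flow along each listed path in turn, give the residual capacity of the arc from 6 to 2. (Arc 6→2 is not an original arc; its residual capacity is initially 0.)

Residual capacity of (6,2): 8

after path 1 (3→6→1, push 8): res(6,2)=0
after path 2 (3→9→2→6→1, push 16): res(6,2)=16
after path 3 (3→7→0→1, push 5): res(6,2)=16
after path 4 (3→9→8→1, push 2): res(6,2)=16
after path 5 (3→9→2→0→1, push 5): res(6,2)=16
after path 6 (3→7→6→2→0→1, push 5): res(6,2)=11
after path 7 (3→7→6→2→4→1, push 3): res(6,2)=8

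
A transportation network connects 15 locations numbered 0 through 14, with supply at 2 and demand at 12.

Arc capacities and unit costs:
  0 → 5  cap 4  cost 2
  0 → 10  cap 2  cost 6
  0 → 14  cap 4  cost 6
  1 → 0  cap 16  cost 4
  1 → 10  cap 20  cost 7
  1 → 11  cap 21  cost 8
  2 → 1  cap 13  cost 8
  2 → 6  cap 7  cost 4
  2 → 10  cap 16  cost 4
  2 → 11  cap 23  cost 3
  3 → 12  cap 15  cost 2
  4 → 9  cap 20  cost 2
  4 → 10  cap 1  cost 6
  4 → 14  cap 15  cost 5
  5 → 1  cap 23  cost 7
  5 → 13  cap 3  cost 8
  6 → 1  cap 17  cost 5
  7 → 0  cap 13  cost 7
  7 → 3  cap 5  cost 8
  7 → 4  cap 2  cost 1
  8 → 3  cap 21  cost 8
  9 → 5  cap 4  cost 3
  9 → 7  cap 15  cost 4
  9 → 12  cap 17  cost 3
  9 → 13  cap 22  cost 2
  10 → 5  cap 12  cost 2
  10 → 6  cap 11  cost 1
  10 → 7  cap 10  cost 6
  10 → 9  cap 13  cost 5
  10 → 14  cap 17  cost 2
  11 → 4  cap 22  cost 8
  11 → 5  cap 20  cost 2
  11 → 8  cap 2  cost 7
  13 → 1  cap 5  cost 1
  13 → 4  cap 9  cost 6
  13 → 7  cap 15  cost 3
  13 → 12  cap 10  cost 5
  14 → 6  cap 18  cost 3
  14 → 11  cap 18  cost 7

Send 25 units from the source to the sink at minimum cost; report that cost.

shortest-cost path #1: 2→10→9→12 push 13 @ unit cost 12 (adds 156)
shortest-cost path #2: 2→11→4→9→12 push 4 @ unit cost 16 (adds 64)
shortest-cost path #3: 2→11→5→13→12 push 3 @ unit cost 18 (adds 54)
shortest-cost path #4: 2→11→4→9→13→12 push 5 @ unit cost 20 (adds 100)
total cost = 374

Minimum cost for 25 units: 374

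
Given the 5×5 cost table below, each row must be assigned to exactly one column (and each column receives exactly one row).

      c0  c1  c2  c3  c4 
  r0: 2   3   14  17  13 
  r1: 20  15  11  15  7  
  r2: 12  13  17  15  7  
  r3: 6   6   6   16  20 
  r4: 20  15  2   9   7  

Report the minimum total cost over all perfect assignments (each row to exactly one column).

one of 2 optimal assignments: row0→col0 (cost 2), row1→col3 (cost 15), row2→col4 (cost 7), row3→col1 (cost 6), row4→col2 (cost 2)
total = 2 + 15 + 7 + 6 + 2 = 32

Minimum assignment cost: 32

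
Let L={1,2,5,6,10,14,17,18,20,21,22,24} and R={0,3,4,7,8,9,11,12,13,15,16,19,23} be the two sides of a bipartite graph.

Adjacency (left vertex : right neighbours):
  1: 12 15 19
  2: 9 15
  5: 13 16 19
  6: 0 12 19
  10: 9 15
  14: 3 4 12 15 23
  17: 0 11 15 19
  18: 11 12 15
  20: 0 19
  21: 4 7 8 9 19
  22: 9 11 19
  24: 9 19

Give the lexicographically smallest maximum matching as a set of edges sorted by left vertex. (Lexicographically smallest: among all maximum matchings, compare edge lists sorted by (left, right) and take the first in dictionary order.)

|M| = 9 (so the lex-smallest maximum matching has 9 edges)
process left vertices in ascending order; for each, take the smallest-labelled available neighbour that still permits 9 edges overall, or leave it unmatched if none does
lex-smallest matching: {1-12, 2-9, 5-13, 6-0, 10-15, 14-3, 17-11, 20-19, 21-4}

Lex-smallest maximum matching: {(1,12), (2,9), (5,13), (6,0), (10,15), (14,3), (17,11), (20,19), (21,4)}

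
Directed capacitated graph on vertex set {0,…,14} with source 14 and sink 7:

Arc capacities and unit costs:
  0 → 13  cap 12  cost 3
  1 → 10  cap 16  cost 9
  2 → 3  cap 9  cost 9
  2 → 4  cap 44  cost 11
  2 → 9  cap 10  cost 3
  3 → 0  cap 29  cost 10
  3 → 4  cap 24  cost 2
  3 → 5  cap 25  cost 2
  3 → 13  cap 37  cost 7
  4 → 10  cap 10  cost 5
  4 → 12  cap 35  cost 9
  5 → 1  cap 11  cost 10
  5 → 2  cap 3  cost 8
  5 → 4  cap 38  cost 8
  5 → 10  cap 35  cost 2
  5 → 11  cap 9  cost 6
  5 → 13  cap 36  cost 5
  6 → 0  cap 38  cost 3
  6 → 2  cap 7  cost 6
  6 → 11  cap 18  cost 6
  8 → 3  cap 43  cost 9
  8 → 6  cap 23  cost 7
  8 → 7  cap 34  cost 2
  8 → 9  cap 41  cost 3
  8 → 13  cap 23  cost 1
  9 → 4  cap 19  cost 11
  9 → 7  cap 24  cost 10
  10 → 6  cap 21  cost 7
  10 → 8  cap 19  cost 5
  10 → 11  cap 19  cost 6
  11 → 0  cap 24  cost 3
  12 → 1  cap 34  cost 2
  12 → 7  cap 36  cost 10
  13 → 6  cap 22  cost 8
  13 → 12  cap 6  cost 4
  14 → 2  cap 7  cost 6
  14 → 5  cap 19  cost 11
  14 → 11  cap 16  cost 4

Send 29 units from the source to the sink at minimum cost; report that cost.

shortest-cost path #1: 14→2→9→7 push 7 @ unit cost 19 (adds 133)
shortest-cost path #2: 14→5→10→8→7 push 19 @ unit cost 20 (adds 380)
shortest-cost path #3: 14→11→0→13→12→7 push 3 @ unit cost 24 (adds 72)
total cost = 585

Minimum cost for 29 units: 585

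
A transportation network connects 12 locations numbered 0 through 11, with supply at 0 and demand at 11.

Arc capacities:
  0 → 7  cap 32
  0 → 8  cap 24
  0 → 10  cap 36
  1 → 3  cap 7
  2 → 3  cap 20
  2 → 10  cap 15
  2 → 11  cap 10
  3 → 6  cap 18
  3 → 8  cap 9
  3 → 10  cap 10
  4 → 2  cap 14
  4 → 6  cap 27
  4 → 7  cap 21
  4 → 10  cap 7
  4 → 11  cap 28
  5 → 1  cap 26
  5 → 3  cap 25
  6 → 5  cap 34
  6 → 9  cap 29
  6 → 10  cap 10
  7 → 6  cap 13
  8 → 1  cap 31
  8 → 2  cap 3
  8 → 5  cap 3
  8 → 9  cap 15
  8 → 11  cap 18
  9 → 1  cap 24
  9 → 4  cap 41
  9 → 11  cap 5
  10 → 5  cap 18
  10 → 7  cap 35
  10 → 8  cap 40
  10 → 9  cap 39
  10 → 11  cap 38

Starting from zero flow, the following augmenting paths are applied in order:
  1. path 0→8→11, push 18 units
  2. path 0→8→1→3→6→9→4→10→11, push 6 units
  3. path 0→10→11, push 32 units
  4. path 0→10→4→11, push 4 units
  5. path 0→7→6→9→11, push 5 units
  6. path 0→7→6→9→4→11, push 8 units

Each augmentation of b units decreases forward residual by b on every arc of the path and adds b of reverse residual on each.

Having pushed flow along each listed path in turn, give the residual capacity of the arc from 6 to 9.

after path 1 (0→8→11, push 18): res(6,9)=29
after path 2 (0→8→1→3→6→9→4→10→11, push 6): res(6,9)=23
after path 3 (0→10→11, push 32): res(6,9)=23
after path 4 (0→10→4→11, push 4): res(6,9)=23
after path 5 (0→7→6→9→11, push 5): res(6,9)=18
after path 6 (0→7→6→9→4→11, push 8): res(6,9)=10

Residual capacity of (6,9): 10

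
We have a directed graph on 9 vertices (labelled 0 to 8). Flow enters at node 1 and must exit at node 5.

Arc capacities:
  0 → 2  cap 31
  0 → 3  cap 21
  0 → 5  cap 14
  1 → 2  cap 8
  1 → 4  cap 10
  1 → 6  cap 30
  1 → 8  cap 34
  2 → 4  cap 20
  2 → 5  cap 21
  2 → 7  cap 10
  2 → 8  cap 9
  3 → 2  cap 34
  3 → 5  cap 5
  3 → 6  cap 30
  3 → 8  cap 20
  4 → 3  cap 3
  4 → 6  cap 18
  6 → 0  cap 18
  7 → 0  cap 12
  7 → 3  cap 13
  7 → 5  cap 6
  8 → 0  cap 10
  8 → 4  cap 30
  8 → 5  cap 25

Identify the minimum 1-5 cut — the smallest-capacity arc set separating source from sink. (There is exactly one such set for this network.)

Min-cut arcs: {(1,2), (1,8), (4,3), (6,0)} (total capacity 63)

augment #1: 1→2→5 push 8
augment #2: 1→8→5 push 25
augment #3: 1→4→3→5 push 3
augment #4: 1→6→0→5 push 14
augment #5: 1→6→0→2→5 push 4
augment #6: 1→8→0→2→5 push 9
max flow = 63; residual-reachable set from 1 gives S-side
cut edges (S→T): {(1,2), (1,8), (4,3), (6,0)} total cap 63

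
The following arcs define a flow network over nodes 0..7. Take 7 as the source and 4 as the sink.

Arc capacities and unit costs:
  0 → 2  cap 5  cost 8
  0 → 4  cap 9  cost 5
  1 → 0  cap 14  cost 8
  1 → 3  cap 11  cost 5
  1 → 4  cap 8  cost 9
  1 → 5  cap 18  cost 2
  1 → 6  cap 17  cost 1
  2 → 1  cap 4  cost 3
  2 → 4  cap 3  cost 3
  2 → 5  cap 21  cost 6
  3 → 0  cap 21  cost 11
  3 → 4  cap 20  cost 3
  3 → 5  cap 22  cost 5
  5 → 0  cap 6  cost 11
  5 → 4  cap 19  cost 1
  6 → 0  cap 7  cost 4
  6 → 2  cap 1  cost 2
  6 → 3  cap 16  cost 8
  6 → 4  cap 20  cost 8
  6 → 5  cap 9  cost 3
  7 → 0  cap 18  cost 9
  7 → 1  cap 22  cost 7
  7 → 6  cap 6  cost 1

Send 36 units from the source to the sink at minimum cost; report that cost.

Minimum cost for 36 units: 398

shortest-cost path #1: 7→6→5→4 push 6 @ unit cost 5 (adds 30)
shortest-cost path #2: 7→1→5→4 push 13 @ unit cost 10 (adds 130)
shortest-cost path #3: 7→1→5→6→2→4 push 1 @ unit cost 11 (adds 11)
shortest-cost path #4: 7→0→4 push 9 @ unit cost 14 (adds 126)
shortest-cost path #5: 7→1→5→6→4 push 4 @ unit cost 14 (adds 56)
shortest-cost path #6: 7→1→3→4 push 3 @ unit cost 15 (adds 45)
total cost = 398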